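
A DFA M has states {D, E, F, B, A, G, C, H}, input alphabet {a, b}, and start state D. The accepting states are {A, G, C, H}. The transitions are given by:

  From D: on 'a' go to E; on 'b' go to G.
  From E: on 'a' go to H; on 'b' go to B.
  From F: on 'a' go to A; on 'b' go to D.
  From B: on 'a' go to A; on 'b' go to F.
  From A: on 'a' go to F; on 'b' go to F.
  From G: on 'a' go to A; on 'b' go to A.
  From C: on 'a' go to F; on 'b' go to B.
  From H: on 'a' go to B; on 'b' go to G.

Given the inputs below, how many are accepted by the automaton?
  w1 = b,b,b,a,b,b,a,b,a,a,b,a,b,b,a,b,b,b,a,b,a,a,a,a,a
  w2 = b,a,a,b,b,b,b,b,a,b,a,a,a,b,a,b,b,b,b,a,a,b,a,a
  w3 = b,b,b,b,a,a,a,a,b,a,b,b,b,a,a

1

w1: Trace: D -b-> G -b-> A -b-> F -a-> A -b-> F -b-> D -a-> E -b-> B -a-> A -a-> F -b-> D -a-> E -b-> B -b-> F -a-> A -b-> F -b-> D -b-> G -a-> A -b-> F -a-> A -a-> F -a-> A -a-> F -a-> A  → end A, accepted
w2: Trace: D -b-> G -a-> A -a-> F -b-> D -b-> G -b-> A -b-> F -b-> D -a-> E -b-> B -a-> A -a-> F -a-> A -b-> F -a-> A -b-> F -b-> D -b-> G -b-> A -a-> F -a-> A -b-> F -a-> A -a-> F  → end F, rejected
w3: Trace: D -b-> G -b-> A -b-> F -b-> D -a-> E -a-> H -a-> B -a-> A -b-> F -a-> A -b-> F -b-> D -b-> G -a-> A -a-> F  → end F, rejected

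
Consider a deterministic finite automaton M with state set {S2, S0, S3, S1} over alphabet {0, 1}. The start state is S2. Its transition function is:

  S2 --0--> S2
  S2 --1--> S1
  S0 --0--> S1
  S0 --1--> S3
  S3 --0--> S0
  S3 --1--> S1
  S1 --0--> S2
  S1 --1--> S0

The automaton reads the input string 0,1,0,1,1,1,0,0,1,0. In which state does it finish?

start at S2
read '0': S2 → S2
read '1': S2 → S1
read '0': S1 → S2
read '1': S2 → S1
read '1': S1 → S0
read '1': S0 → S3
read '0': S3 → S0
read '0': S0 → S1
read '1': S1 → S0
read '0': S0 → S1

S1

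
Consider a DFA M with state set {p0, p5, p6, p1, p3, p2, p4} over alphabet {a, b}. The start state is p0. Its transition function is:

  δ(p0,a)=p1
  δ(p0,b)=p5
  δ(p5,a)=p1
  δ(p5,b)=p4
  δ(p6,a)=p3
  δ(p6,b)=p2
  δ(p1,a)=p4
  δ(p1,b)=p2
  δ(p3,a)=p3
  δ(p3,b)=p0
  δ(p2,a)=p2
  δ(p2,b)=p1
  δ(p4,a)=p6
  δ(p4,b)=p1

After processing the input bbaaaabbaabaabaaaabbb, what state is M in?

p1

p0 → p5 → p4 → p6 → p3 → p3 → p3 → p0 → p5 → p1 → p4 → p1 → p4 → p6 → p2 → p2 → p2 → p2 → p2 → p1 → p2 → p1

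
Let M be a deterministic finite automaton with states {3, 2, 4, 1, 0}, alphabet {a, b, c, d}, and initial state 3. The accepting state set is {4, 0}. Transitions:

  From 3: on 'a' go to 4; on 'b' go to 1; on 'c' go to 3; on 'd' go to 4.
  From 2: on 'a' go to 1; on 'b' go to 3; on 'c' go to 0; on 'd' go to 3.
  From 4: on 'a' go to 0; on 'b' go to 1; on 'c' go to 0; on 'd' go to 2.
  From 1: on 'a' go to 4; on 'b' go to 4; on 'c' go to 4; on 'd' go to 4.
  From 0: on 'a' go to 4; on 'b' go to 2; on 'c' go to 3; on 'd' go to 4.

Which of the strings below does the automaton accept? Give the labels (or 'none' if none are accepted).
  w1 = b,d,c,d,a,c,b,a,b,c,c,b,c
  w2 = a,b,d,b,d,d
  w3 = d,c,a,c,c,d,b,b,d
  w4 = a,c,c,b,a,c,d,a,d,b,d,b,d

w1, w4

w1:
  start at 3
  read 'b': 3 → 1
  read 'd': 1 → 4
  read 'c': 4 → 0
  read 'd': 0 → 4
  read 'a': 4 → 0
  read 'c': 0 → 3
  read 'b': 3 → 1
  read 'a': 1 → 4
  read 'b': 4 → 1
  read 'c': 1 → 4
  read 'c': 4 → 0
  read 'b': 0 → 2
  read 'c': 2 → 0
  end 0, accepted
w2:
  start at 3
  read 'a': 3 → 4
  read 'b': 4 → 1
  read 'd': 1 → 4
  read 'b': 4 → 1
  read 'd': 1 → 4
  read 'd': 4 → 2
  end 2, rejected
w3:
  start at 3
  read 'd': 3 → 4
  read 'c': 4 → 0
  read 'a': 0 → 4
  read 'c': 4 → 0
  read 'c': 0 → 3
  read 'd': 3 → 4
  read 'b': 4 → 1
  read 'b': 1 → 4
  read 'd': 4 → 2
  end 2, rejected
w4:
  start at 3
  read 'a': 3 → 4
  read 'c': 4 → 0
  read 'c': 0 → 3
  read 'b': 3 → 1
  read 'a': 1 → 4
  read 'c': 4 → 0
  read 'd': 0 → 4
  read 'a': 4 → 0
  read 'd': 0 → 4
  read 'b': 4 → 1
  read 'd': 1 → 4
  read 'b': 4 → 1
  read 'd': 1 → 4
  end 4, accepted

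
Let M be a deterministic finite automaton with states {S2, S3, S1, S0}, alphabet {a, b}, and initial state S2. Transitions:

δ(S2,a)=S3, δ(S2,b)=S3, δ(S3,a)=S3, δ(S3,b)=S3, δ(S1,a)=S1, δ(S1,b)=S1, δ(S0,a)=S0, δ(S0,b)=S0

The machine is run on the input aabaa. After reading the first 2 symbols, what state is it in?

Trace: S2 -a-> S3 -a-> S3
After 2 symbols: S3.

S3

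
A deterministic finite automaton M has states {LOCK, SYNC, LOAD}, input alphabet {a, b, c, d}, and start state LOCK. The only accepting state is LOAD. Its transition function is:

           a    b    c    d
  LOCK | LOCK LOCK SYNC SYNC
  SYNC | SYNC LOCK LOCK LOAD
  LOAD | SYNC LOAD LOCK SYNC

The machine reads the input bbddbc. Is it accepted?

No

start at LOCK
read 'b': LOCK → LOCK
read 'b': LOCK → LOCK
read 'd': LOCK → SYNC
read 'd': SYNC → LOAD
read 'b': LOAD → LOAD
read 'c': LOAD → LOCK
End state LOCK is not accepting.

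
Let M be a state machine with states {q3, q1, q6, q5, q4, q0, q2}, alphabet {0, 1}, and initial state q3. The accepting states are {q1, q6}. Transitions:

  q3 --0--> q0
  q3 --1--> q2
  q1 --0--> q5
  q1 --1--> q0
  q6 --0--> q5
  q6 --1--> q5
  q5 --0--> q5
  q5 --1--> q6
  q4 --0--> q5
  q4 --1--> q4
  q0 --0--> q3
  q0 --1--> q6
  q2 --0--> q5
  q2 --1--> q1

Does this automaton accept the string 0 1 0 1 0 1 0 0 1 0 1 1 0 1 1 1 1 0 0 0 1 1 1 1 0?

start at q3
read '0': q3 → q0
read '1': q0 → q6
read '0': q6 → q5
read '1': q5 → q6
read '0': q6 → q5
read '1': q5 → q6
read '0': q6 → q5
read '0': q5 → q5
read '1': q5 → q6
read '0': q6 → q5
read '1': q5 → q6
read '1': q6 → q5
read '0': q5 → q5
read '1': q5 → q6
read '1': q6 → q5
read '1': q5 → q6
read '1': q6 → q5
read '0': q5 → q5
read '0': q5 → q5
read '0': q5 → q5
read '1': q5 → q6
read '1': q6 → q5
read '1': q5 → q6
read '1': q6 → q5
read '0': q5 → q5
End state q5 is not accepting.

No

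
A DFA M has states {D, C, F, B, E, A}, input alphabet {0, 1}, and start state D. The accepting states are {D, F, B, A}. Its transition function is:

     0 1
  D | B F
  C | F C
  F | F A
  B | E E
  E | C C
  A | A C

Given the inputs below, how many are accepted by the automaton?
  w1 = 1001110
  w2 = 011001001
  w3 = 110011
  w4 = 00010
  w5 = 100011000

w1: D → F → F → F → A → C → C → F  → end F, accepted
w2: D → B → E → C → F → F → A → A → A → C  → end C, rejected
w3: D → F → A → A → A → C → C  → end C, rejected
w4: D → B → E → C → C → F  → end F, accepted
w5: D → F → F → F → F → A → C → F → F → F  → end F, accepted

3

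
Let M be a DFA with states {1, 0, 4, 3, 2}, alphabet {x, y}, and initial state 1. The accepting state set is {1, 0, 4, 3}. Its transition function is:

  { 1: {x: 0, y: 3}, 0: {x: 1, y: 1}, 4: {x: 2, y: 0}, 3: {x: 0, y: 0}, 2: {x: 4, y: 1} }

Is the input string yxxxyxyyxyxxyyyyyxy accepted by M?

1 → 3 → 0 → 1 → 0 → 1 → 0 → 1 → 3 → 0 → 1 → 0 → 1 → 3 → 0 → 1 → 3 → 0 → 1 → 3
End state 3 is accepting.

Yes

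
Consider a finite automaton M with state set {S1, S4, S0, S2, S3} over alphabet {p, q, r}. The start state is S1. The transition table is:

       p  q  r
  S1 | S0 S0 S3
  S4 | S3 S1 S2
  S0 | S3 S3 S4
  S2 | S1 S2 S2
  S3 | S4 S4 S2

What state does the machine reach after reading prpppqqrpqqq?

S3

S1 → S0 → S4 → S3 → S4 → S3 → S4 → S1 → S3 → S4 → S1 → S0 → S3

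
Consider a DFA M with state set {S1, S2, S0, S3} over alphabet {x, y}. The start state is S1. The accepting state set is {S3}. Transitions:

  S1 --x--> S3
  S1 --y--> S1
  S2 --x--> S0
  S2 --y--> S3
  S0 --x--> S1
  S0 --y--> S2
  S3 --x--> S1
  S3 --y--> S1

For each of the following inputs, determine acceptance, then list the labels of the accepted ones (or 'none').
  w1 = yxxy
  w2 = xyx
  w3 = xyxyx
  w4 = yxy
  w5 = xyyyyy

w1: S1 → S1 → S3 → S1 → S1  → end S1, rejected
w2: S1 → S3 → S1 → S3  → end S3, accepted
w3: S1 → S3 → S1 → S3 → S1 → S3  → end S3, accepted
w4: S1 → S1 → S3 → S1  → end S1, rejected
w5: S1 → S3 → S1 → S1 → S1 → S1 → S1  → end S1, rejected

w2, w3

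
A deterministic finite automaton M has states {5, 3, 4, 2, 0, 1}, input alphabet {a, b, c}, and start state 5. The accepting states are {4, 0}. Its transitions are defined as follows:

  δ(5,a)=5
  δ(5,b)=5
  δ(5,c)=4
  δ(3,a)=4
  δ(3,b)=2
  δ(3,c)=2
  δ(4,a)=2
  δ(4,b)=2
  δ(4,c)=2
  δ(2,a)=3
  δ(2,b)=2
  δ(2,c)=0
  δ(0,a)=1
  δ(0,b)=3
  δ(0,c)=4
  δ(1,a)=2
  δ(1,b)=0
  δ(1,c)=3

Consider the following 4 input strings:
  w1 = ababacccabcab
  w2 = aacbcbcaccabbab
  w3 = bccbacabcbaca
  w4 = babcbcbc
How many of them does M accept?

0

w1: 5 → 5 → 5 → 5 → 5 → 5 → 4 → 2 → 0 → 1 → 0 → 4 → 2 → 2  → end 2, rejected
w2: 5 → 5 → 5 → 4 → 2 → 0 → 3 → 2 → 3 → 2 → 0 → 1 → 0 → 3 → 4 → 2  → end 2, rejected
w3: 5 → 5 → 4 → 2 → 2 → 3 → 2 → 3 → 2 → 0 → 3 → 4 → 2 → 3  → end 3, rejected
w4: 5 → 5 → 5 → 5 → 4 → 2 → 0 → 3 → 2  → end 2, rejected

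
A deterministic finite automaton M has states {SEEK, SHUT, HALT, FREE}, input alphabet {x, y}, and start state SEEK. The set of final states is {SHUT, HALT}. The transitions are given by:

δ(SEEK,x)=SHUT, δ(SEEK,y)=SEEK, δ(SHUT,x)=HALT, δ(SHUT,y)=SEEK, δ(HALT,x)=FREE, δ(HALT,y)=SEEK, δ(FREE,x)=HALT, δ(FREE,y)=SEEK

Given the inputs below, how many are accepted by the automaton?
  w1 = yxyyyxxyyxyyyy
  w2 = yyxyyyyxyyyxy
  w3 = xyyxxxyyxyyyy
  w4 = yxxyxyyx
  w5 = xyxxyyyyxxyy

w1: SEEK → SEEK → SHUT → SEEK → SEEK → SEEK → SHUT → HALT → SEEK → SEEK → SHUT → SEEK → SEEK → SEEK → SEEK  → end SEEK, rejected
w2: SEEK → SEEK → SEEK → SHUT → SEEK → SEEK → SEEK → SEEK → SHUT → SEEK → SEEK → SEEK → SHUT → SEEK  → end SEEK, rejected
w3: SEEK → SHUT → SEEK → SEEK → SHUT → HALT → FREE → SEEK → SEEK → SHUT → SEEK → SEEK → SEEK → SEEK  → end SEEK, rejected
w4: SEEK → SEEK → SHUT → HALT → SEEK → SHUT → SEEK → SEEK → SHUT  → end SHUT, accepted
w5: SEEK → SHUT → SEEK → SHUT → HALT → SEEK → SEEK → SEEK → SEEK → SHUT → HALT → SEEK → SEEK  → end SEEK, rejected

1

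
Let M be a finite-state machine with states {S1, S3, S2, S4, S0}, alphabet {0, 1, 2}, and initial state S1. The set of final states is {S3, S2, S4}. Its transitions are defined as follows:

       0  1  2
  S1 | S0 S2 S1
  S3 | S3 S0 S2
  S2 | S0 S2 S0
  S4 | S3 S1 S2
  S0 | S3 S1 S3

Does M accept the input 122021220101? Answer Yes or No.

No

Trace: S1 -1-> S2 -2-> S0 -2-> S3 -0-> S3 -2-> S2 -1-> S2 -2-> S0 -2-> S3 -0-> S3 -1-> S0 -0-> S3 -1-> S0
End state S0 is not accepting.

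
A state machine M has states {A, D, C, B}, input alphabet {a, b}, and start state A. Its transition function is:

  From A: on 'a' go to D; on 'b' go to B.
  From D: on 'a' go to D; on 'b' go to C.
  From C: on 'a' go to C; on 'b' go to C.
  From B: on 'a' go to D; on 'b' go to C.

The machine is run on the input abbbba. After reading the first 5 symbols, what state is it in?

C

A → D → C → C → C → C
After 5 symbols: C.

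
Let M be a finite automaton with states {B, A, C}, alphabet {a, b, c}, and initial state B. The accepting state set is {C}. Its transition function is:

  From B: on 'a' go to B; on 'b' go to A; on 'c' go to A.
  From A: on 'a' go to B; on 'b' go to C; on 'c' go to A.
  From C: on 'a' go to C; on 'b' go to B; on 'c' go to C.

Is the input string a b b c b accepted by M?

start at B
read 'a': B → B
read 'b': B → A
read 'b': A → C
read 'c': C → C
read 'b': C → B
End state B is not accepting.

No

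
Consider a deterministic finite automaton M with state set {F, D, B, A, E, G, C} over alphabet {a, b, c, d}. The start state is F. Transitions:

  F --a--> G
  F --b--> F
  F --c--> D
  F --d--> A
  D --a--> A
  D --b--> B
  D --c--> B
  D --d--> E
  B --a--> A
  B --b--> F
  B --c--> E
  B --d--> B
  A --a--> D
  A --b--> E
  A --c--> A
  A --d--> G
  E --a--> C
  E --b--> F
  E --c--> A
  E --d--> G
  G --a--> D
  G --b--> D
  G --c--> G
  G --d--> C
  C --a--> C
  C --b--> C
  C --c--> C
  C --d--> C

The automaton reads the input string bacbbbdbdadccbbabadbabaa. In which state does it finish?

F → F → G → G → D → B → F → A → E → G → D → E → A → A → E → F → G → D → A → G → D → A → E → C → C

C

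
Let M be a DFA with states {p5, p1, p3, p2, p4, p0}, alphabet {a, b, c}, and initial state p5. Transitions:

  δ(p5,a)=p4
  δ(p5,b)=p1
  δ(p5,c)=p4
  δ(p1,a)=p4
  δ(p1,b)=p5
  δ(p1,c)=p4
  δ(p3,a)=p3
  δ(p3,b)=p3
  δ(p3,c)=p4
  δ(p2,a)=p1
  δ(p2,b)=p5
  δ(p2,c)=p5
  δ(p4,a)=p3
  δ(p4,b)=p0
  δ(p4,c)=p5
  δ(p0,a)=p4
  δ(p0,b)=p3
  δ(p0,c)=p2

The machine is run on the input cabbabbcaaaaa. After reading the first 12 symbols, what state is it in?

p3

start at p5
read 'c': p5 → p4
read 'a': p4 → p3
read 'b': p3 → p3
read 'b': p3 → p3
read 'a': p3 → p3
read 'b': p3 → p3
read 'b': p3 → p3
read 'c': p3 → p4
read 'a': p4 → p3
read 'a': p3 → p3
read 'a': p3 → p3
read 'a': p3 → p3
After 12 symbols: p3.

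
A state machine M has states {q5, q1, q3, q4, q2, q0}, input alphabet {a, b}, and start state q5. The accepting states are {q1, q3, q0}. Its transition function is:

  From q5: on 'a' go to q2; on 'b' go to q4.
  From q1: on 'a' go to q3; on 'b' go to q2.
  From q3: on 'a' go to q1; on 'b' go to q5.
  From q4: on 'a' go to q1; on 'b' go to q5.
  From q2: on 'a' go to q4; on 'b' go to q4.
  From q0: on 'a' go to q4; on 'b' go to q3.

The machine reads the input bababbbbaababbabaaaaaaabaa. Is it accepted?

start at q5
read 'b': q5 → q4
read 'a': q4 → q1
read 'b': q1 → q2
read 'a': q2 → q4
read 'b': q4 → q5
read 'b': q5 → q4
read 'b': q4 → q5
read 'b': q5 → q4
read 'a': q4 → q1
read 'a': q1 → q3
read 'b': q3 → q5
read 'a': q5 → q2
read 'b': q2 → q4
read 'b': q4 → q5
read 'a': q5 → q2
read 'b': q2 → q4
read 'a': q4 → q1
read 'a': q1 → q3
read 'a': q3 → q1
read 'a': q1 → q3
read 'a': q3 → q1
read 'a': q1 → q3
read 'a': q3 → q1
read 'b': q1 → q2
read 'a': q2 → q4
read 'a': q4 → q1
End state q1 is accepting.

Yes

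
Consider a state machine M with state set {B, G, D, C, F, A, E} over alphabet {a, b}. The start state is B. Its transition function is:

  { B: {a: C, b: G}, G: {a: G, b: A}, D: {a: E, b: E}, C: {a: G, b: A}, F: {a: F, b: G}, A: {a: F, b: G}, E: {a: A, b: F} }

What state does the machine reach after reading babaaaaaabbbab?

Trace: B -b-> G -a-> G -b-> A -a-> F -a-> F -a-> F -a-> F -a-> F -a-> F -b-> G -b-> A -b-> G -a-> G -b-> A

A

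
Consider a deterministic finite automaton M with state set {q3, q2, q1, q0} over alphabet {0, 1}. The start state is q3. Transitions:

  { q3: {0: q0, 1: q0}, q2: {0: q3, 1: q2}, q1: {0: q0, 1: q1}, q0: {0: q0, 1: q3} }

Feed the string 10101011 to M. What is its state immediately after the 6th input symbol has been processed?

q0

start at q3
read '1': q3 → q0
read '0': q0 → q0
read '1': q0 → q3
read '0': q3 → q0
read '1': q0 → q3
read '0': q3 → q0
After 6 symbols: q0.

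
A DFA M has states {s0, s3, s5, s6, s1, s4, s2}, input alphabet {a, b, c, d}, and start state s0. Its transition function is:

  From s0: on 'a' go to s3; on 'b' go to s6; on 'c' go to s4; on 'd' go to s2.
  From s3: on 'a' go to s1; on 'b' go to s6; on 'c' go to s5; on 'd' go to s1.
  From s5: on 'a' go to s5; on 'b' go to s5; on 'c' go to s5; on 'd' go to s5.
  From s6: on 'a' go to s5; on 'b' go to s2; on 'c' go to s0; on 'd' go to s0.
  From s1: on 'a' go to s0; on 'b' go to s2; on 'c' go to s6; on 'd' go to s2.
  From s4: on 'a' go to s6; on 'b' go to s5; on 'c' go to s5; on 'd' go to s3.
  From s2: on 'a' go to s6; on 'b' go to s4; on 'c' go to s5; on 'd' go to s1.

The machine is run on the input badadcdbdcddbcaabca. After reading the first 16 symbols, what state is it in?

s5

Trace: s0 -b-> s6 -a-> s5 -d-> s5 -a-> s5 -d-> s5 -c-> s5 -d-> s5 -b-> s5 -d-> s5 -c-> s5 -d-> s5 -d-> s5 -b-> s5 -c-> s5 -a-> s5 -a-> s5
After 16 symbols: s5.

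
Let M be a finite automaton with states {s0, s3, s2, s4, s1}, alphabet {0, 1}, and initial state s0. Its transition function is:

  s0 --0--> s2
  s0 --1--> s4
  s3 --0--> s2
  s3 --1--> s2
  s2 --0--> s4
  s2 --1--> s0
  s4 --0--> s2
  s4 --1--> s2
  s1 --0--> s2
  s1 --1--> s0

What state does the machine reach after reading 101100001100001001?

s0

Trace: s0 -1-> s4 -0-> s2 -1-> s0 -1-> s4 -0-> s2 -0-> s4 -0-> s2 -0-> s4 -1-> s2 -1-> s0 -0-> s2 -0-> s4 -0-> s2 -0-> s4 -1-> s2 -0-> s4 -0-> s2 -1-> s0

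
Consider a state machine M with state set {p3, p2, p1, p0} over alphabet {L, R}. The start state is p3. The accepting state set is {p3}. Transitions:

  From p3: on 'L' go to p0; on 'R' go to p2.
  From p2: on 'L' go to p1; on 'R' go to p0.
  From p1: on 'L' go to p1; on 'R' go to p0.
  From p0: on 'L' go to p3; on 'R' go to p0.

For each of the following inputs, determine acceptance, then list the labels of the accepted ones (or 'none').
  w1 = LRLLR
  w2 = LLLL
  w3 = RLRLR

w1: Trace: p3 -L-> p0 -R-> p0 -L-> p3 -L-> p0 -R-> p0  → end p0, rejected
w2: Trace: p3 -L-> p0 -L-> p3 -L-> p0 -L-> p3  → end p3, accepted
w3: Trace: p3 -R-> p2 -L-> p1 -R-> p0 -L-> p3 -R-> p2  → end p2, rejected

w2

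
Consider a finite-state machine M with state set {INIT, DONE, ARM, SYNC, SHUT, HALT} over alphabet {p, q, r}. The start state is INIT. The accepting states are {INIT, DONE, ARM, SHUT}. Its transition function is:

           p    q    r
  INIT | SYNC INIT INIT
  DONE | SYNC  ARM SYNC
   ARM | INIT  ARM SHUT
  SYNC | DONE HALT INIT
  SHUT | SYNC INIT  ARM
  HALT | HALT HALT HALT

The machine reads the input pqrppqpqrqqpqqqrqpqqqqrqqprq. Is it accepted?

No

INIT → SYNC → HALT → HALT → HALT → HALT → HALT → HALT → HALT → HALT → HALT → HALT → HALT → HALT → HALT → HALT → HALT → HALT → HALT → HALT → HALT → HALT → HALT → HALT → HALT → HALT → HALT → HALT → HALT
End state HALT is not accepting.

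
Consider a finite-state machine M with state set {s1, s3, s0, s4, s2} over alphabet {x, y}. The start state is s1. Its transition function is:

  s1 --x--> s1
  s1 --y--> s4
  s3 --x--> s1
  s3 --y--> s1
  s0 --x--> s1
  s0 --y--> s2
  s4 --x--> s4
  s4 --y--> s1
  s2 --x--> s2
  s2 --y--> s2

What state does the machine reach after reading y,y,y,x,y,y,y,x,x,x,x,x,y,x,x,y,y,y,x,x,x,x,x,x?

Trace: s1 -y-> s4 -y-> s1 -y-> s4 -x-> s4 -y-> s1 -y-> s4 -y-> s1 -x-> s1 -x-> s1 -x-> s1 -x-> s1 -x-> s1 -y-> s4 -x-> s4 -x-> s4 -y-> s1 -y-> s4 -y-> s1 -x-> s1 -x-> s1 -x-> s1 -x-> s1 -x-> s1 -x-> s1

s1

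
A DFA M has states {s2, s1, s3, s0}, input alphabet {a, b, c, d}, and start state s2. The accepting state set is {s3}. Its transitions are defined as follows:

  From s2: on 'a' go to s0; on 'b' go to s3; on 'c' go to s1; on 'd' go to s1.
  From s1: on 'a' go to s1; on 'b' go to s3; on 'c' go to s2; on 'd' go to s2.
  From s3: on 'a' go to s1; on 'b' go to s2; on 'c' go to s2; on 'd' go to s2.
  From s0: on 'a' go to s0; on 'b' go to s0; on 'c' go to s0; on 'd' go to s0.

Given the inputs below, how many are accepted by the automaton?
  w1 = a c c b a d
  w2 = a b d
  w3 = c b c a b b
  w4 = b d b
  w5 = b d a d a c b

w1:
  start at s2
  read 'a': s2 → s0
  read 'c': s0 → s0
  read 'c': s0 → s0
  read 'b': s0 → s0
  read 'a': s0 → s0
  read 'd': s0 → s0
  end s0, rejected
w2:
  start at s2
  read 'a': s2 → s0
  read 'b': s0 → s0
  read 'd': s0 → s0
  end s0, rejected
w3:
  start at s2
  read 'c': s2 → s1
  read 'b': s1 → s3
  read 'c': s3 → s2
  read 'a': s2 → s0
  read 'b': s0 → s0
  read 'b': s0 → s0
  end s0, rejected
w4:
  start at s2
  read 'b': s2 → s3
  read 'd': s3 → s2
  read 'b': s2 → s3
  end s3, accepted
w5:
  start at s2
  read 'b': s2 → s3
  read 'd': s3 → s2
  read 'a': s2 → s0
  read 'd': s0 → s0
  read 'a': s0 → s0
  read 'c': s0 → s0
  read 'b': s0 → s0
  end s0, rejected

1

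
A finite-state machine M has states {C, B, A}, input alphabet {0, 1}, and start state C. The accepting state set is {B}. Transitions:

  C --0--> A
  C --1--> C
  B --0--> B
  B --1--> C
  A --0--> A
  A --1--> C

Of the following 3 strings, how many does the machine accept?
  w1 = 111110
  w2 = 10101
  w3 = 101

w1: C → C → C → C → C → C → A  → end A, rejected
w2: C → C → A → C → A → C  → end C, rejected
w3: C → C → A → C  → end C, rejected

0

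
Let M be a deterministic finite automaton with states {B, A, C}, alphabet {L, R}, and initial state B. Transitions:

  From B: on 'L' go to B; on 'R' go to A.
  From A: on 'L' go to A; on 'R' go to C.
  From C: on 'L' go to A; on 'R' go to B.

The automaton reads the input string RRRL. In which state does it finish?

B

B → A → C → B → B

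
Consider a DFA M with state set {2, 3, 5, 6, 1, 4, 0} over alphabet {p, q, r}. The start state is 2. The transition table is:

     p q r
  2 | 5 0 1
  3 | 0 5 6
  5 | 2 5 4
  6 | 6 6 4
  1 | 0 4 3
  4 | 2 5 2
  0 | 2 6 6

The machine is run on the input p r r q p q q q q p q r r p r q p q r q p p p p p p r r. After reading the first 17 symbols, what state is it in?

2

Trace: 2 -p-> 5 -r-> 4 -r-> 2 -q-> 0 -p-> 2 -q-> 0 -q-> 6 -q-> 6 -q-> 6 -p-> 6 -q-> 6 -r-> 4 -r-> 2 -p-> 5 -r-> 4 -q-> 5 -p-> 2
After 17 symbols: 2.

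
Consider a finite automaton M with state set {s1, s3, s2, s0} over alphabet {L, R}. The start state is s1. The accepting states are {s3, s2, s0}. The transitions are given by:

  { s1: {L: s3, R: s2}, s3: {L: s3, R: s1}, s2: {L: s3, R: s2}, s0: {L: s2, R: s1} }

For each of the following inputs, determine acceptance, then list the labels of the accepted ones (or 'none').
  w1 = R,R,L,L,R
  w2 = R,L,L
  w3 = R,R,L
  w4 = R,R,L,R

w1:
  start at s1
  read 'R': s1 → s2
  read 'R': s2 → s2
  read 'L': s2 → s3
  read 'L': s3 → s3
  read 'R': s3 → s1
  end s1, rejected
w2:
  start at s1
  read 'R': s1 → s2
  read 'L': s2 → s3
  read 'L': s3 → s3
  end s3, accepted
w3:
  start at s1
  read 'R': s1 → s2
  read 'R': s2 → s2
  read 'L': s2 → s3
  end s3, accepted
w4:
  start at s1
  read 'R': s1 → s2
  read 'R': s2 → s2
  read 'L': s2 → s3
  read 'R': s3 → s1
  end s1, rejected

w2, w3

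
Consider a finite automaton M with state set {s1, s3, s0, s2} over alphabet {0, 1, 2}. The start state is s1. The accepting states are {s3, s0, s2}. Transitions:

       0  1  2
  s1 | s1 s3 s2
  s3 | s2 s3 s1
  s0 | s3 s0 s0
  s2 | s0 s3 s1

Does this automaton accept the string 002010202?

start at s1
read '0': s1 → s1
read '0': s1 → s1
read '2': s1 → s2
read '0': s2 → s0
read '1': s0 → s0
read '0': s0 → s3
read '2': s3 → s1
read '0': s1 → s1
read '2': s1 → s2
End state s2 is accepting.

Yes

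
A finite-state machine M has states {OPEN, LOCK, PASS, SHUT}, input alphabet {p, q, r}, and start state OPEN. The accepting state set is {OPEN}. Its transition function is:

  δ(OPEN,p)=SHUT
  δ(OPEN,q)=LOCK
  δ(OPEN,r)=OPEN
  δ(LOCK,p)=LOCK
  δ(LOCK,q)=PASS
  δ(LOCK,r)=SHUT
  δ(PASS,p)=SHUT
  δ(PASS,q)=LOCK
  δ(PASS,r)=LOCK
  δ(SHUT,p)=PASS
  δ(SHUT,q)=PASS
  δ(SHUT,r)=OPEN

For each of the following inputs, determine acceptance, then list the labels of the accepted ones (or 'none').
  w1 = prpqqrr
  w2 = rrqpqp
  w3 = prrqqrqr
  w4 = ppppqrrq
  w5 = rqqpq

w1: OPEN → SHUT → OPEN → SHUT → PASS → LOCK → SHUT → OPEN  → end OPEN, accepted
w2: OPEN → OPEN → OPEN → LOCK → LOCK → PASS → SHUT  → end SHUT, rejected
w3: OPEN → SHUT → OPEN → OPEN → LOCK → PASS → LOCK → PASS → LOCK  → end LOCK, rejected
w4: OPEN → SHUT → PASS → SHUT → PASS → LOCK → SHUT → OPEN → LOCK  → end LOCK, rejected
w5: OPEN → OPEN → LOCK → PASS → SHUT → PASS  → end PASS, rejected

w1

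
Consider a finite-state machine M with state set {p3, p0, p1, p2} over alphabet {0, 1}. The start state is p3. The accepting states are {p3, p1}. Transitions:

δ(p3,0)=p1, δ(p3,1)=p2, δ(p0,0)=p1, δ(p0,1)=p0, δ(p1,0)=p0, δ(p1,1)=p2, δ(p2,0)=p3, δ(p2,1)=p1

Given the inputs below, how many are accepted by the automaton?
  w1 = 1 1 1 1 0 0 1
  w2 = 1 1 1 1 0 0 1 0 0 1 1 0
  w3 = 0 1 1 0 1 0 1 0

w1:
  start at p3
  read '1': p3 → p2
  read '1': p2 → p1
  read '1': p1 → p2
  read '1': p2 → p1
  read '0': p1 → p0
  read '0': p0 → p1
  read '1': p1 → p2
  end p2, rejected
w2:
  start at p3
  read '1': p3 → p2
  read '1': p2 → p1
  read '1': p1 → p2
  read '1': p2 → p1
  read '0': p1 → p0
  read '0': p0 → p1
  read '1': p1 → p2
  read '0': p2 → p3
  read '0': p3 → p1
  read '1': p1 → p2
  read '1': p2 → p1
  read '0': p1 → p0
  end p0, rejected
w3:
  start at p3
  read '0': p3 → p1
  read '1': p1 → p2
  read '1': p2 → p1
  read '0': p1 → p0
  read '1': p0 → p0
  read '0': p0 → p1
  read '1': p1 → p2
  read '0': p2 → p3
  end p3, accepted

1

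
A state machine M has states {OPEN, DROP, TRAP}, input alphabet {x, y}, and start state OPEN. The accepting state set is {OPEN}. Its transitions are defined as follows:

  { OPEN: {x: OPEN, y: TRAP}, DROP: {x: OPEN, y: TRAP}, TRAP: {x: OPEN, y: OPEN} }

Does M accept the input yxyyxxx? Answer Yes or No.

Yes

OPEN → TRAP → OPEN → TRAP → OPEN → OPEN → OPEN → OPEN
End state OPEN is accepting.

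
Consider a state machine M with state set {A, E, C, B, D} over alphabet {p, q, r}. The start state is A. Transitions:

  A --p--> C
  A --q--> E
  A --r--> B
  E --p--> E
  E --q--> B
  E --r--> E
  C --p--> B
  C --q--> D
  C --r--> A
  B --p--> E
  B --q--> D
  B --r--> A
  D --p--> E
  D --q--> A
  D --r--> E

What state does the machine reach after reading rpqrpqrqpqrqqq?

A → B → E → B → A → C → D → E → B → E → B → A → E → B → D

D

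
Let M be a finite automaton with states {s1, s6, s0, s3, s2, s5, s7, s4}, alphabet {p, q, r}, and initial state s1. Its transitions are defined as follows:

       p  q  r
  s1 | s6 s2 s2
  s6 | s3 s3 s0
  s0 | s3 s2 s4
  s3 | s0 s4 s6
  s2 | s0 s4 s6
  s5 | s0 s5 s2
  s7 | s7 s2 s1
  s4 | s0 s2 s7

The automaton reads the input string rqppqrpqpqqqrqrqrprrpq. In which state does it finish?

s4

start at s1
read 'r': s1 → s2
read 'q': s2 → s4
read 'p': s4 → s0
read 'p': s0 → s3
read 'q': s3 → s4
read 'r': s4 → s7
read 'p': s7 → s7
read 'q': s7 → s2
read 'p': s2 → s0
read 'q': s0 → s2
read 'q': s2 → s4
read 'q': s4 → s2
read 'r': s2 → s6
read 'q': s6 → s3
read 'r': s3 → s6
read 'q': s6 → s3
read 'r': s3 → s6
read 'p': s6 → s3
read 'r': s3 → s6
read 'r': s6 → s0
read 'p': s0 → s3
read 'q': s3 → s4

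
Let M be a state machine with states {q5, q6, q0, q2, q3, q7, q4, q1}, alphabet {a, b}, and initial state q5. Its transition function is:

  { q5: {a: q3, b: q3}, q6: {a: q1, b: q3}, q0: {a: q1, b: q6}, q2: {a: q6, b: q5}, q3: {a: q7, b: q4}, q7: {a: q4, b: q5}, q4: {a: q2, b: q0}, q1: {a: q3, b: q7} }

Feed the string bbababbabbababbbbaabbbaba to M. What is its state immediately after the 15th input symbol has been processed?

q3

Trace: q5 -b-> q3 -b-> q4 -a-> q2 -b-> q5 -a-> q3 -b-> q4 -b-> q0 -a-> q1 -b-> q7 -b-> q5 -a-> q3 -b-> q4 -a-> q2 -b-> q5 -b-> q3
After 15 symbols: q3.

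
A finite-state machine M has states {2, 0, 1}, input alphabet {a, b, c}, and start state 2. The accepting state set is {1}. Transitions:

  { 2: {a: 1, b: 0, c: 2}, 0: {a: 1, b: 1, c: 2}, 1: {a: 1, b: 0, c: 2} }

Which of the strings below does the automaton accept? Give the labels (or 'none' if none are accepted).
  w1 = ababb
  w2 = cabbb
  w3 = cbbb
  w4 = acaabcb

w1

w1: Trace: 2 -a-> 1 -b-> 0 -a-> 1 -b-> 0 -b-> 1  → end 1, accepted
w2: Trace: 2 -c-> 2 -a-> 1 -b-> 0 -b-> 1 -b-> 0  → end 0, rejected
w3: Trace: 2 -c-> 2 -b-> 0 -b-> 1 -b-> 0  → end 0, rejected
w4: Trace: 2 -a-> 1 -c-> 2 -a-> 1 -a-> 1 -b-> 0 -c-> 2 -b-> 0  → end 0, rejected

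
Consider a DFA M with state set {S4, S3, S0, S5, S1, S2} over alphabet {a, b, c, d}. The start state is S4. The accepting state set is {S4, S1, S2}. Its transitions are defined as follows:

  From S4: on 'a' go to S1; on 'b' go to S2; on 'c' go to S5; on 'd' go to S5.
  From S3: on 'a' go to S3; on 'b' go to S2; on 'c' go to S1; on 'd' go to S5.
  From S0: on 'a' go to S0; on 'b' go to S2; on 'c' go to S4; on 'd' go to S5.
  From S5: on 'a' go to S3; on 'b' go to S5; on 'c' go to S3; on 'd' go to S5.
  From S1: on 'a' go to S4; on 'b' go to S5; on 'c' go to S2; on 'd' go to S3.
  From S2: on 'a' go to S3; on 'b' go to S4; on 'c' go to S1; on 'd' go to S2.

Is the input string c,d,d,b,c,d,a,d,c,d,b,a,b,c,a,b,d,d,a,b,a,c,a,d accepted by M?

Trace: S4 -c-> S5 -d-> S5 -d-> S5 -b-> S5 -c-> S3 -d-> S5 -a-> S3 -d-> S5 -c-> S3 -d-> S5 -b-> S5 -a-> S3 -b-> S2 -c-> S1 -a-> S4 -b-> S2 -d-> S2 -d-> S2 -a-> S3 -b-> S2 -a-> S3 -c-> S1 -a-> S4 -d-> S5
End state S5 is not accepting.

No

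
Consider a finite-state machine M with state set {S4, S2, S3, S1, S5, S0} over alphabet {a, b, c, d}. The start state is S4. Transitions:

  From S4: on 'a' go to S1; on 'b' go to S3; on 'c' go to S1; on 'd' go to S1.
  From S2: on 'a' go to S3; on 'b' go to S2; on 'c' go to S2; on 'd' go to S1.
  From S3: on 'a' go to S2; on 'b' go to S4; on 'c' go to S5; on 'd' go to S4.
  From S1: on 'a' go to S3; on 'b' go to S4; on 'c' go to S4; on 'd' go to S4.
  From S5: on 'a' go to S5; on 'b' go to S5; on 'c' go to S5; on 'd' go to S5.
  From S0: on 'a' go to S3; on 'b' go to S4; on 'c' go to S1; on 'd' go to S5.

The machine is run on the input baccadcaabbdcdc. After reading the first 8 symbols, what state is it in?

S3

Trace: S4 -b-> S3 -a-> S2 -c-> S2 -c-> S2 -a-> S3 -d-> S4 -c-> S1 -a-> S3
After 8 symbols: S3.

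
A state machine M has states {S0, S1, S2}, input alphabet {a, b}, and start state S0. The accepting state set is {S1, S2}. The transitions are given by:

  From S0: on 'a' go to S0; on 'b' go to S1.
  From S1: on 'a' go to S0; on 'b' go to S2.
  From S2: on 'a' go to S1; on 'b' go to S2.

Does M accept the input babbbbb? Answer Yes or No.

start at S0
read 'b': S0 → S1
read 'a': S1 → S0
read 'b': S0 → S1
read 'b': S1 → S2
read 'b': S2 → S2
read 'b': S2 → S2
read 'b': S2 → S2
End state S2 is accepting.

Yes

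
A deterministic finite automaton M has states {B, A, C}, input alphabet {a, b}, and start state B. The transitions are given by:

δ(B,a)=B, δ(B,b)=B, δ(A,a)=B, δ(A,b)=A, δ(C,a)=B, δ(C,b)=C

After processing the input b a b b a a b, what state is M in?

B

Trace: B -b-> B -a-> B -b-> B -b-> B -a-> B -a-> B -b-> B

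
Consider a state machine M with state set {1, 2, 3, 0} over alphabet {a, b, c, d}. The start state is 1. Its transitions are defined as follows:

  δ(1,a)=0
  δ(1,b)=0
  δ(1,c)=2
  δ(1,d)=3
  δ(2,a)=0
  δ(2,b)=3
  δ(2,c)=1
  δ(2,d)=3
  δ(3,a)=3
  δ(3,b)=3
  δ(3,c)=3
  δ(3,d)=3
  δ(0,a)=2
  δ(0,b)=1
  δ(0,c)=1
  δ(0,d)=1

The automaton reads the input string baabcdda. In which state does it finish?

3

Trace: 1 -b-> 0 -a-> 2 -a-> 0 -b-> 1 -c-> 2 -d-> 3 -d-> 3 -a-> 3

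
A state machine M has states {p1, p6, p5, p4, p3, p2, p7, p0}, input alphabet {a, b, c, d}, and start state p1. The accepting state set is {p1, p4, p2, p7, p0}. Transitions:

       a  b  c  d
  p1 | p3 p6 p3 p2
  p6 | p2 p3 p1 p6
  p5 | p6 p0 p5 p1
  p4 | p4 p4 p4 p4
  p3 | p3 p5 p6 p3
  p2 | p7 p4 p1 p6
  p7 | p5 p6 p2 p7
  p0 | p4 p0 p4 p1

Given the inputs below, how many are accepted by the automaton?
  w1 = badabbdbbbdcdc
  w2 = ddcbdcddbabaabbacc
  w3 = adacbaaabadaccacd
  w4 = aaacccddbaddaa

3

w1: p1 → p6 → p2 → p6 → p2 → p4 → p4 → p4 → p4 → p4 → p4 → p4 → p4 → p4 → p4  → end p4, accepted
w2: p1 → p2 → p6 → p1 → p6 → p6 → p1 → p2 → p6 → p3 → p3 → p5 → p6 → p2 → p4 → p4 → p4 → p4 → p4  → end p4, accepted
w3: p1 → p3 → p3 → p3 → p6 → p3 → p3 → p3 → p3 → p5 → p6 → p6 → p2 → p1 → p3 → p3 → p6 → p6  → end p6, rejected
w4: p1 → p3 → p3 → p3 → p6 → p1 → p3 → p3 → p3 → p5 → p6 → p6 → p6 → p2 → p7  → end p7, accepted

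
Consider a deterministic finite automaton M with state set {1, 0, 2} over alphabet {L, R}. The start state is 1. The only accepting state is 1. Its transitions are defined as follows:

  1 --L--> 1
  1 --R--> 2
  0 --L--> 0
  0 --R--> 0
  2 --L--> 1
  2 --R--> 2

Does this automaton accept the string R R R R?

1 → 2 → 2 → 2 → 2
End state 2 is not accepting.

No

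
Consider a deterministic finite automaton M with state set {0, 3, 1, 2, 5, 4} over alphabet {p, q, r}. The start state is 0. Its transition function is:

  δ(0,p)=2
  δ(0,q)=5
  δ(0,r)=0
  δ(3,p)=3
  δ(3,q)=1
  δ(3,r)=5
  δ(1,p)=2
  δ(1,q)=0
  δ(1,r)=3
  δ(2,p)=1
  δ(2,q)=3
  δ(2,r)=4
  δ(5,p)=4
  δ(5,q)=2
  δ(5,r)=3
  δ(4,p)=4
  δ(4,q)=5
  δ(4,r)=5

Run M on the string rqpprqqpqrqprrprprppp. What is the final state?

4

Trace: 0 -r-> 0 -q-> 5 -p-> 4 -p-> 4 -r-> 5 -q-> 2 -q-> 3 -p-> 3 -q-> 1 -r-> 3 -q-> 1 -p-> 2 -r-> 4 -r-> 5 -p-> 4 -r-> 5 -p-> 4 -r-> 5 -p-> 4 -p-> 4 -p-> 4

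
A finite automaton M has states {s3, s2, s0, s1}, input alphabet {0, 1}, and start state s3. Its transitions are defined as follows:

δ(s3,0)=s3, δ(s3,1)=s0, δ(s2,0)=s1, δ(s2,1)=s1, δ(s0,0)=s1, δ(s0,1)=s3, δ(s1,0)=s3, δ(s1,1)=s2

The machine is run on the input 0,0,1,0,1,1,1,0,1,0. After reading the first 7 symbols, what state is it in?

s3 → s3 → s3 → s0 → s1 → s2 → s1 → s2
After 7 symbols: s2.

s2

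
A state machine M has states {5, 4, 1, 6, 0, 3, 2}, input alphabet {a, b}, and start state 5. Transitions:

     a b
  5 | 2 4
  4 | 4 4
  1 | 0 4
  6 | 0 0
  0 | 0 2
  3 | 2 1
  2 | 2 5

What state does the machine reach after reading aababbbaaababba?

Trace: 5 -a-> 2 -a-> 2 -b-> 5 -a-> 2 -b-> 5 -b-> 4 -b-> 4 -a-> 4 -a-> 4 -a-> 4 -b-> 4 -a-> 4 -b-> 4 -b-> 4 -a-> 4

4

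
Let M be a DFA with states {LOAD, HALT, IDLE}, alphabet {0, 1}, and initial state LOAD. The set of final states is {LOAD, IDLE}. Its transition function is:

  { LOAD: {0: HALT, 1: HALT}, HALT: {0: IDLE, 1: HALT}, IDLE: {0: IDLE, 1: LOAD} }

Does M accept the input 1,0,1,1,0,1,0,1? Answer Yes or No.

start at LOAD
read '1': LOAD → HALT
read '0': HALT → IDLE
read '1': IDLE → LOAD
read '1': LOAD → HALT
read '0': HALT → IDLE
read '1': IDLE → LOAD
read '0': LOAD → HALT
read '1': HALT → HALT
End state HALT is not accepting.

No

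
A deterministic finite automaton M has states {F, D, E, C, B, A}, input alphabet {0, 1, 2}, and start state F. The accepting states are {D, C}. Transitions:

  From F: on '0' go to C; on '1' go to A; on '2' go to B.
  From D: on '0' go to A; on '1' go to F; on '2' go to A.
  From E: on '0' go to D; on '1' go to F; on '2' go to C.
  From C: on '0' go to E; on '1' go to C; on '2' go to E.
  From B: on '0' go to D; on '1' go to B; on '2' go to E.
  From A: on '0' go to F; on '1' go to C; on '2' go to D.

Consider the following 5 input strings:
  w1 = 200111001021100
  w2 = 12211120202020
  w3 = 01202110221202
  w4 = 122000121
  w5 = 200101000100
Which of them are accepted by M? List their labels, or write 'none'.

w1: Trace: F -2-> B -0-> D -0-> A -1-> C -1-> C -1-> C -0-> E -0-> D -1-> F -0-> C -2-> E -1-> F -1-> A -0-> F -0-> C  → end C, accepted
w2: Trace: F -1-> A -2-> D -2-> A -1-> C -1-> C -1-> C -2-> E -0-> D -2-> A -0-> F -2-> B -0-> D -2-> A -0-> F  → end F, rejected
w3: Trace: F -0-> C -1-> C -2-> E -0-> D -2-> A -1-> C -1-> C -0-> E -2-> C -2-> E -1-> F -2-> B -0-> D -2-> A  → end A, rejected
w4: Trace: F -1-> A -2-> D -2-> A -0-> F -0-> C -0-> E -1-> F -2-> B -1-> B  → end B, rejected
w5: Trace: F -2-> B -0-> D -0-> A -1-> C -0-> E -1-> F -0-> C -0-> E -0-> D -1-> F -0-> C -0-> E  → end E, rejected

w1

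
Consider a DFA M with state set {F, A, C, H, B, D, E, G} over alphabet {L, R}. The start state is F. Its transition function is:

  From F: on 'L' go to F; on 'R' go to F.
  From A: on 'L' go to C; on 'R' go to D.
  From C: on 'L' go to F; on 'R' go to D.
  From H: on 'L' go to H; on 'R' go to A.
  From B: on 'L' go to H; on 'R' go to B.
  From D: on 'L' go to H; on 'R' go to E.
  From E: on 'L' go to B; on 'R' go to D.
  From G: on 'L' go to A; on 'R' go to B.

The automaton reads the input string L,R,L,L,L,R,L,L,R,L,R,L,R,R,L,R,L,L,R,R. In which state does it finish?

Trace: F -L-> F -R-> F -L-> F -L-> F -L-> F -R-> F -L-> F -L-> F -R-> F -L-> F -R-> F -L-> F -R-> F -R-> F -L-> F -R-> F -L-> F -L-> F -R-> F -R-> F

F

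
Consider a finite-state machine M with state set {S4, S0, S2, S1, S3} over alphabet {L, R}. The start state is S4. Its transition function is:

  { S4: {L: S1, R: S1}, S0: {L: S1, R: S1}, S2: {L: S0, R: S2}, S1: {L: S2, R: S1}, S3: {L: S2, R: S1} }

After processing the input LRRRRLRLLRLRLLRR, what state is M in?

S4 → S1 → S1 → S1 → S1 → S1 → S2 → S2 → S0 → S1 → S1 → S2 → S2 → S0 → S1 → S1 → S1

S1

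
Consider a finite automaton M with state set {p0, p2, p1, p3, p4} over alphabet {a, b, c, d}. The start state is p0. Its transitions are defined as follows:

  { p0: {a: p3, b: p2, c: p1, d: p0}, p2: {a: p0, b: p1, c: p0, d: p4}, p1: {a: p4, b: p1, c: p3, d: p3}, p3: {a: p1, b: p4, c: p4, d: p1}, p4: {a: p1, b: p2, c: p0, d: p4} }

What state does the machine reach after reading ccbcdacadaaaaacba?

p1

start at p0
read 'c': p0 → p1
read 'c': p1 → p3
read 'b': p3 → p4
read 'c': p4 → p0
read 'd': p0 → p0
read 'a': p0 → p3
read 'c': p3 → p4
read 'a': p4 → p1
read 'd': p1 → p3
read 'a': p3 → p1
read 'a': p1 → p4
read 'a': p4 → p1
read 'a': p1 → p4
read 'a': p4 → p1
read 'c': p1 → p3
read 'b': p3 → p4
read 'a': p4 → p1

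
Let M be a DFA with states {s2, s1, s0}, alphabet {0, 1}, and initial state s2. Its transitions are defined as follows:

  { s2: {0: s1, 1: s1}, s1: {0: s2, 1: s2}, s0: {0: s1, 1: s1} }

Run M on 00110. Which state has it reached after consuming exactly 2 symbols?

start at s2
read '0': s2 → s1
read '0': s1 → s2
After 2 symbols: s2.

s2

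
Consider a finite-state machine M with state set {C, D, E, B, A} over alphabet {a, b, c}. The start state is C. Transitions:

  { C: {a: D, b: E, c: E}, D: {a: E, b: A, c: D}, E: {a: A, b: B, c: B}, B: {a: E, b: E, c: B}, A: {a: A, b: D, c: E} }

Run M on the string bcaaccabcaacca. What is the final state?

Trace: C -b-> E -c-> B -a-> E -a-> A -c-> E -c-> B -a-> E -b-> B -c-> B -a-> E -a-> A -c-> E -c-> B -a-> E

E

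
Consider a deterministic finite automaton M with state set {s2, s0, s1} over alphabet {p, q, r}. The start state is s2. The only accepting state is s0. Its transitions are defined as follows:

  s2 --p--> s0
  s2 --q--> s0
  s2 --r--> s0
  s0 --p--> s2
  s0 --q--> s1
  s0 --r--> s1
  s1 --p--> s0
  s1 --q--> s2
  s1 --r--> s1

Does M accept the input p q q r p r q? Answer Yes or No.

No

s2 → s0 → s1 → s2 → s0 → s2 → s0 → s1
End state s1 is not accepting.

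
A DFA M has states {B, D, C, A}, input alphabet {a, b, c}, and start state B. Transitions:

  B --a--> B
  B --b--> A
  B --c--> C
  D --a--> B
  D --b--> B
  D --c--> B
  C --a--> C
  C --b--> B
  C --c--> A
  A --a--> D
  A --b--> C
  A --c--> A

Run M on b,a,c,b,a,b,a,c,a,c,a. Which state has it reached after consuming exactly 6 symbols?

start at B
read 'b': B → A
read 'a': A → D
read 'c': D → B
read 'b': B → A
read 'a': A → D
read 'b': D → B
After 6 symbols: B.

B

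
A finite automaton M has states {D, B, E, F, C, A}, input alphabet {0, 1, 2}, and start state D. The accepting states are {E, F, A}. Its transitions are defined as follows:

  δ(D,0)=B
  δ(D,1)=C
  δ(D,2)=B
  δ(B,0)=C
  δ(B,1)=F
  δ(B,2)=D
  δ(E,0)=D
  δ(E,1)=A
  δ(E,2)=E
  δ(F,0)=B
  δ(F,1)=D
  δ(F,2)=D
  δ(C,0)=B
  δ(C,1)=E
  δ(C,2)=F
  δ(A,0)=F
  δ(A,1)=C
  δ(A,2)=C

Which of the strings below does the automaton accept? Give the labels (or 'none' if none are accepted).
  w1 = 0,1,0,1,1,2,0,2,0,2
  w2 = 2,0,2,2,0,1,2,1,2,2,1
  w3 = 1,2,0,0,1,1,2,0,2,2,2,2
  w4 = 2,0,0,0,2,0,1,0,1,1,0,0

none

w1: Trace: D -0-> B -1-> F -0-> B -1-> F -1-> D -2-> B -0-> C -2-> F -0-> B -2-> D  → end D, rejected
w2: Trace: D -2-> B -0-> C -2-> F -2-> D -0-> B -1-> F -2-> D -1-> C -2-> F -2-> D -1-> C  → end C, rejected
w3: Trace: D -1-> C -2-> F -0-> B -0-> C -1-> E -1-> A -2-> C -0-> B -2-> D -2-> B -2-> D -2-> B  → end B, rejected
w4: Trace: D -2-> B -0-> C -0-> B -0-> C -2-> F -0-> B -1-> F -0-> B -1-> F -1-> D -0-> B -0-> C  → end C, rejected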